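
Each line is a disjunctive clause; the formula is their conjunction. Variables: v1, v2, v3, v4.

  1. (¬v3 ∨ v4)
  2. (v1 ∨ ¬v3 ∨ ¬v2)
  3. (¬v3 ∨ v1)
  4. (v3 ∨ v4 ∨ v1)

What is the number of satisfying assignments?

8

Case analysis on v3 and v1:
  v3=T, v1=T: remaining (v2,v4) ∈ {(F,T); (T,T)} — 2.
  v3=T, v1=F: a clause becomes empty — 0.
  v3=F, v1=T: remaining (v2,v4) ∈ {(F,F); (F,T); (T,F); (T,T)} — 4.
  v3=F, v1=F: remaining (v2,v4) ∈ {(F,T); (T,T)} — 2.
Total: 2 + 0 + 4 + 2 = 8.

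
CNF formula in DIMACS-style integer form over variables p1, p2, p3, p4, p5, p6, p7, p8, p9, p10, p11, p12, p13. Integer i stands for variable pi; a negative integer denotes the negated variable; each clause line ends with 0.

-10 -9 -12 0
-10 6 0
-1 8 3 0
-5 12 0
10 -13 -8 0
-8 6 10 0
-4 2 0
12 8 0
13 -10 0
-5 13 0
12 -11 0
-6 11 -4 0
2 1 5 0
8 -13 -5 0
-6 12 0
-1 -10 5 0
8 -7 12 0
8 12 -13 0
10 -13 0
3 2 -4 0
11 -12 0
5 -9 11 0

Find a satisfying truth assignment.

p1=True, p2=False, p3=False, p4=False, p5=False, p6=True, p7=False, p8=True, p9=False, p10=False, p11=True, p12=True, p13=False

Check each clause:
  1. (!p9 || !p10 || !p12) — !p10 is true.
  2. (p6 || !p10) — !p10 is true.
  3. (p3 || !p1 || p8) — p8 is true.
  4. (!p5 || p12) — !p5 is true.
  5. (!p13 || p10 || !p8) — !p13 is true.
  6. (p6 || !p8 || p10) — p6 is true.
  7. (p2 || !p4) — !p4 is true.
  8. (p8 || p12) — p8 is true.
  9. (!p10 || p13) — !p10 is true.
  10. (!p5 || p13) — !p5 is true.
  11. (p12 || !p11) — p12 is true.
  12. (!p6 || !p4 || p11) — p11 is true.
  13. (p5 || p1 || p2) — p1 is true.
  14. (!p5 || !p13 || p8) — p8 is true.
  15. (p12 || !p6) — p12 is true.
  16. (p5 || !p1 || !p10) — !p10 is true.
  17. (!p7 || p12 || p8) — p8 is true.
  18. (p8 || !p13 || p12) — p8 is true.
  19. (!p13 || p10) — !p13 is true.
  20. (p2 || p3 || !p4) — !p4 is true.
  21. (!p12 || p11) — p11 is true.
  22. (p11 || p5 || !p9) — p11 is true.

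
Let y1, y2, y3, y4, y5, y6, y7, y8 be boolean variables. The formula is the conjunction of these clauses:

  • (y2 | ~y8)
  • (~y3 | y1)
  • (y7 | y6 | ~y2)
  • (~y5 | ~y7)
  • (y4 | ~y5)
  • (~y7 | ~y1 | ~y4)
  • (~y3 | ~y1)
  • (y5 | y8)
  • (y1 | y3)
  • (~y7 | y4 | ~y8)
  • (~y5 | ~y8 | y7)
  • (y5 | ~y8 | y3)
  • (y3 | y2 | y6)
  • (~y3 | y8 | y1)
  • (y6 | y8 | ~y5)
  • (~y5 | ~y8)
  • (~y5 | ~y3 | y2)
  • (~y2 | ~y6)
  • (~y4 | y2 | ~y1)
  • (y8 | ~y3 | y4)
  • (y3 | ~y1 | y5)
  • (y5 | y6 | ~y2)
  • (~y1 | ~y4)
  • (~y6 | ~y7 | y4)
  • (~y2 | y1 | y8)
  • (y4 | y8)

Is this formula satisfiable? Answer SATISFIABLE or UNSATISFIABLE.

UNSATISFIABLE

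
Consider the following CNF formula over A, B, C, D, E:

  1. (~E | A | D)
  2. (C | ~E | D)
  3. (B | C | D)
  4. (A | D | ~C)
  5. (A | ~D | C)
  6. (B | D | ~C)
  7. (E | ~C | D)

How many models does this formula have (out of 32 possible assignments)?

Case analysis on D and C:
  D=T, C=T: A, B, E free → 2^3 = 8.
  D=T, C=F: remaining (A,B,E) ∈ {(T,F,F); (T,F,T); (T,T,F); (T,T,T)} — 4.
  D=F, C=T: remaining (A,B,E) ∈ {(T,T,T)} — 1.
  D=F, C=F: remaining (A,B,E) ∈ {(F,T,F); (T,T,F)} — 2.
Total: 8 + 4 + 1 + 2 = 15.

15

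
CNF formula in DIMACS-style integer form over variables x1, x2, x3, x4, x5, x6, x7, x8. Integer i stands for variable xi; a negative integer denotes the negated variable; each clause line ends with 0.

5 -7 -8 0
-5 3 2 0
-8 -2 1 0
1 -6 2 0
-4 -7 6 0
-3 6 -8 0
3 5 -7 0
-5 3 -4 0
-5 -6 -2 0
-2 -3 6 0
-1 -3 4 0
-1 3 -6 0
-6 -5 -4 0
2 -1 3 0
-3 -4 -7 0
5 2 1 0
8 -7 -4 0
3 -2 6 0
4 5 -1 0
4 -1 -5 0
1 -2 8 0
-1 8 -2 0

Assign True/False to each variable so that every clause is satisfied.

x1=True, x2=False, x3=True, x4=True, x5=False, x6=True, x7=False, x8=False

x7 occurs only negated in the remaining clauses — set x7 = False.
Try x1 = True.
Branch on x2: take x2 = False.
  then x3 is forced to True.
  then x4 is forced to True.
For the remaining variables, x5 = False, x6 = True, x8 = False works.
Every clause has at least one true literal under this assignment.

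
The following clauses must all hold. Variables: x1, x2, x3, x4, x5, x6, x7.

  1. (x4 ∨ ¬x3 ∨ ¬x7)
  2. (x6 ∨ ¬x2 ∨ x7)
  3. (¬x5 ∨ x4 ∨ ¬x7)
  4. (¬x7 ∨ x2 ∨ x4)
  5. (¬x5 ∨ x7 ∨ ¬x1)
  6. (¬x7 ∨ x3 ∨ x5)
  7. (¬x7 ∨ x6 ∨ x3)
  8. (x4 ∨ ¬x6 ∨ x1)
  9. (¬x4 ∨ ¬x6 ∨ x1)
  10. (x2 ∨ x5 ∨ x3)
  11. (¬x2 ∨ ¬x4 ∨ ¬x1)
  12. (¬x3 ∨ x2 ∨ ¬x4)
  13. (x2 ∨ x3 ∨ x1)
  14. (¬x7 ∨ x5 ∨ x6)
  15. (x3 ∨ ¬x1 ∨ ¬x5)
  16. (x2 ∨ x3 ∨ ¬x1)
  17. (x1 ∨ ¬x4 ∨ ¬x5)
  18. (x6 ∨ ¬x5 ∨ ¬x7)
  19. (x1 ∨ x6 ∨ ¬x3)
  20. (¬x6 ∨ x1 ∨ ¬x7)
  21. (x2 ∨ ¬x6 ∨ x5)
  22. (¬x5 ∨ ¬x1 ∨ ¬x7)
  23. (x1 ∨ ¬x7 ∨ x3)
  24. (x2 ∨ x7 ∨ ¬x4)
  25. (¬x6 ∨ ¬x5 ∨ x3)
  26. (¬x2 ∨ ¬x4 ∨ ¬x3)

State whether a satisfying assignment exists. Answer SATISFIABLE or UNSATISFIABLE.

Try x1 = True.
Try x2 = False.
  then x3 is forced to True.
  then x4 is forced to False.
  then x7 is forced to False.
  then x5 is forced to False.
  then x6 is forced to False.
So x1 = 1, x2 = 0, x3 = 1, x4 = 0, x5 = 0, x6 = 0, x7 = 0 is a satisfying assignment.

SATISFIABLE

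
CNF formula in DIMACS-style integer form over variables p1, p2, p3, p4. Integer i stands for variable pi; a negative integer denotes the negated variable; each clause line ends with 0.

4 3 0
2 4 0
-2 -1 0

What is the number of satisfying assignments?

The models are:
  p1=F p2=F p3=F p4=T
  p1=F p2=F p3=T p4=T
  p1=F p2=T p3=F p4=T
  p1=F p2=T p3=T p4=F
  p1=F p2=T p3=T p4=T
  p1=T p2=F p3=F p4=T
  p1=T p2=F p3=T p4=T
That's 7 in total.

7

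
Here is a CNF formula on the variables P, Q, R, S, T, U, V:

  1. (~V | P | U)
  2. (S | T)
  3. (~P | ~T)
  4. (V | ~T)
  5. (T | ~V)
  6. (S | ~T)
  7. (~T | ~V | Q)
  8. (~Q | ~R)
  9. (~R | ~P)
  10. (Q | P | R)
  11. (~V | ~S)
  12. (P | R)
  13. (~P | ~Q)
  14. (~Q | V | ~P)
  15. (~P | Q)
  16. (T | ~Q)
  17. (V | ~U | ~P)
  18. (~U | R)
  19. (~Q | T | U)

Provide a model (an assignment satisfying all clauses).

Try P = False.
  then R is forced to True.
  then Q is forced to False.
Set S = True and propagate.
  then V is forced to False.
  then T is forced to False.
U is now unconstrained; take U = True.
Check each clause:
  1. (~V | U | P) — ~V is true.
  2. (T | S) — S is true.
  3. (~P | ~T) — ~T is true.
  4. (V | ~T) — ~T is true.
  5. (~V | T) — ~V is true.
  6. (~T | S) — ~T is true.
  7. (~V | ~T | Q) — ~V is true.
  8. (~Q | ~R) — ~Q is true.
  9. (~R | ~P) — ~P is true.
  10. (Q | P | R) — R is true.
  11. (~S | ~V) — ~V is true.
  12. (R | P) — R is true.
  13. (~Q | ~P) — ~P is true.
  14. (~Q | ~P | V) — ~P is true.
  15. (~P | Q) — ~P is true.
  16. (T | ~Q) — ~Q is true.
  17. (~P | V | ~U) — ~P is true.
  18. (~U | R) — R is true.
  19. (U | T | ~Q) — ~Q is true.

P=0, Q=0, R=1, S=1, T=0, U=1, V=0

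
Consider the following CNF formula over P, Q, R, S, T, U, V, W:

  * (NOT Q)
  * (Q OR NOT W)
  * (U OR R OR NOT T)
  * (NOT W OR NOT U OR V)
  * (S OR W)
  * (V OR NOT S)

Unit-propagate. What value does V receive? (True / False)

True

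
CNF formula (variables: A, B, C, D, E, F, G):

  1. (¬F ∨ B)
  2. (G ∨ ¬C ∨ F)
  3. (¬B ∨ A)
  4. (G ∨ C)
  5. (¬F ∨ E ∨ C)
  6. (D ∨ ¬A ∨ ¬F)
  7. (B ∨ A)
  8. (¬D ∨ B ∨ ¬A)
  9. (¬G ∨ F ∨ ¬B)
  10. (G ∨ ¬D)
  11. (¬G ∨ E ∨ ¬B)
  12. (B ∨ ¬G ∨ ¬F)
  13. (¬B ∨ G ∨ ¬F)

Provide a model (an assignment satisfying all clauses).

Branch on A: take A = True.
Try B = False.
  then F is forced to False.
  then D is forced to False.
For the remaining variables, C = True, E = False, G = True works.

A=T, B=F, C=T, D=F, E=F, F=F, G=T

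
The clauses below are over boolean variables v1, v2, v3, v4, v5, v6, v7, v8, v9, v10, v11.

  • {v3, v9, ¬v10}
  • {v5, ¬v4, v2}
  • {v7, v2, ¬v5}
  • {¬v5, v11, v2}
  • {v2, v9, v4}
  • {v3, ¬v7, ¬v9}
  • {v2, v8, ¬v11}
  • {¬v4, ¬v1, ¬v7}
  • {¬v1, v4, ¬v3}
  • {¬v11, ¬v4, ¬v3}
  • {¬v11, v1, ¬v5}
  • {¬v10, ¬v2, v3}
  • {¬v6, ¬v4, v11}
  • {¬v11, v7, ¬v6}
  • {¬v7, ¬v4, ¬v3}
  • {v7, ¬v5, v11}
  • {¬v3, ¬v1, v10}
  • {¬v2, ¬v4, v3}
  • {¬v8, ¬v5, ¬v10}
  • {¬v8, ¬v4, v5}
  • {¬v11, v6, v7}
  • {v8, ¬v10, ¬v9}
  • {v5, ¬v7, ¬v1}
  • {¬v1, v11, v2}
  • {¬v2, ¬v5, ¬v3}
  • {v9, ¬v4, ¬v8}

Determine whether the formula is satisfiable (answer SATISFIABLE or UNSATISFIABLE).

SATISFIABLE

Try v1 = False.
Branch on v2: take v2 = True.
Branch on v3: take v3 = True.
  then v5 is forced to False.
For the remaining variables, v4 = False, v6 = False, v7 = True, v8 = True, v9 = False, v10 = True, v11 = False works.
So v1 = F, v2 = T, v3 = T, v4 = F, v5 = F, v6 = F, v7 = T, v8 = T, v9 = F, v10 = T, v11 = F is a satisfying assignment.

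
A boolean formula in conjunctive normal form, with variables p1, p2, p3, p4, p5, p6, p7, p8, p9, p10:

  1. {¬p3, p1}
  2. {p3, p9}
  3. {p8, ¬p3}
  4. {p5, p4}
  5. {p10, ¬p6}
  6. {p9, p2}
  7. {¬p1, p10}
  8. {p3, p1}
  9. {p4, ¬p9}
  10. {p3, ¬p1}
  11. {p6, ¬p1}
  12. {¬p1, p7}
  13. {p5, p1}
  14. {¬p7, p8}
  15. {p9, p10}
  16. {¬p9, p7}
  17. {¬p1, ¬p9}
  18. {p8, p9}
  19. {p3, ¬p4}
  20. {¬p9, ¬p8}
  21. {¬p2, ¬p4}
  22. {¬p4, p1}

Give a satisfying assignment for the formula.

Pure literal: p5 appears only positively; assign p5 = True.
p10 occurs only positively in the remaining clauses — set p10 = True.
Try p1 = True.
  then p3 is forced to True.
  then p8 is forced to True.
  then p6 is forced to True.
  then p7 is forced to True.
  then p9 is forced to False.
  then p2 is forced to True.
  then p4 is forced to False.

p1=T, p2=T, p3=T, p4=F, p5=T, p6=T, p7=T, p8=T, p9=F, p10=T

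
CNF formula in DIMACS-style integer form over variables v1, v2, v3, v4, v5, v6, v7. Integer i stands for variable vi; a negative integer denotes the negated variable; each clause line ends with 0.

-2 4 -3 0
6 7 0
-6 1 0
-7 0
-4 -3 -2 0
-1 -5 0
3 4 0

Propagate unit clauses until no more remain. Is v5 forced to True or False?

Unit clause (!v7) sets v7 = False.
(v7 || v6): since v7 = False, the clause reduces to (v6). v6 = True.
In (!v6 || v1), !v6 is now false; v1 must hold, so v1 = True.
(!v5 || !v1): since v1 = True, the clause reduces to (!v5). v5 = False.

False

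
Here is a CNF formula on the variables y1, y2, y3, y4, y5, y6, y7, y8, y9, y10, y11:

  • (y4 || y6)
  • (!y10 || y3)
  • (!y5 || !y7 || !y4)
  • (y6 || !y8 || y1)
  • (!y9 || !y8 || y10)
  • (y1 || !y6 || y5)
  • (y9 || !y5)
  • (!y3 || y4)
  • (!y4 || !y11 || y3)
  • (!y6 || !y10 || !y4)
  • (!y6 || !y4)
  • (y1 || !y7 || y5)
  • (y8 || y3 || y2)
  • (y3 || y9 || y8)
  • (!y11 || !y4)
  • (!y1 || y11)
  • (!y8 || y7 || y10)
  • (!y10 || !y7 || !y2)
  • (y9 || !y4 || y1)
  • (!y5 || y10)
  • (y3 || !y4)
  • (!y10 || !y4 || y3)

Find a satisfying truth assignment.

Try y1 = False.
Try y2 = False.
The remaining clauses are satisfied by y3 = True, y4 = True, y5 = False, y6 = False, y7 = False, y8 = False, y9 = True, y10 = False, y11 = False.

y1 = F, y2 = F, y3 = T, y4 = T, y5 = F, y6 = F, y7 = F, y8 = F, y9 = T, y10 = F, y11 = F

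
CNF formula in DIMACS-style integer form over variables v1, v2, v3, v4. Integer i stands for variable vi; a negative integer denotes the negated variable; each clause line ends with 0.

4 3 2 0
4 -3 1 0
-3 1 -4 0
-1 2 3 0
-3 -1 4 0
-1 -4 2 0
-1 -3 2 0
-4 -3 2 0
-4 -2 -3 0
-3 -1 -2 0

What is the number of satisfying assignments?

5

Satisfying assignments:
  v1=F v2=F v3=F v4=T
  v1=F v2=T v3=F v4=F
  v1=F v2=T v3=F v4=T
  v1=T v2=T v3=F v4=F
  v1=T v2=T v3=F v4=T
Count: 5.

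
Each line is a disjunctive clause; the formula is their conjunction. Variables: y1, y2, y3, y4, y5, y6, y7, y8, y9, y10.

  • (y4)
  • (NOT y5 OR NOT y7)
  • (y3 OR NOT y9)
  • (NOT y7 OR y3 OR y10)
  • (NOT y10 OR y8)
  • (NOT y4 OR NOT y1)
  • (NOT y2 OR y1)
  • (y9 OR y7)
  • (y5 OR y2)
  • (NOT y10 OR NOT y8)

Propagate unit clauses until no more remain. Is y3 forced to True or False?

True

(y4) is a unit clause: y4 = True.
(NOT y4 OR NOT y1) with y4 = True leaves only NOT y1, so y1 = False.
(y1 OR NOT y2): since y1 = False, the clause reduces to (NOT y2). y2 = False.
From (y5 OR y2) and y2 = False: y5 = True.
In (NOT y7 OR NOT y5), NOT y5 is now false; NOT y7 must hold, so y7 = False.
From (y7 OR y9) and y7 = False: y9 = True.
(NOT y9 OR y3): since y9 = True, the clause reduces to (y3). y3 = True.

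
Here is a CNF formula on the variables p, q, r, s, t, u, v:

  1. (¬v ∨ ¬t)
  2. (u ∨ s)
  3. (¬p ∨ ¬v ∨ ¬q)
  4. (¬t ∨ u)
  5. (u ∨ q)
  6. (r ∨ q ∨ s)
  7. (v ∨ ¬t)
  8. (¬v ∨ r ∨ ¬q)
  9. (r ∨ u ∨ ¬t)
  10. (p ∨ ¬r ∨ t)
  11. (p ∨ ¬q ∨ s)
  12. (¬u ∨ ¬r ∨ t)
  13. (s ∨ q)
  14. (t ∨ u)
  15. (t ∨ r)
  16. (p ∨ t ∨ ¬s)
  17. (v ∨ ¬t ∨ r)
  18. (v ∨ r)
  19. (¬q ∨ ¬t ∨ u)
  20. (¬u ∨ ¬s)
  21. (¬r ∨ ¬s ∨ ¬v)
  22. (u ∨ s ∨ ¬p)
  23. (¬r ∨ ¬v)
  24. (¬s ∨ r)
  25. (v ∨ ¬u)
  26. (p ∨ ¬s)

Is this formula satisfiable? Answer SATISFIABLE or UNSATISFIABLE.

UNSATISFIABLE

r = True:
  propagation gives v=False, t=False, p=True, u=False; an empty clause results — contradiction.
r = False:
  propagation gives t=True, v=False; an empty clause results — contradiction.
Every branch closes, so no satisfying assignment exists.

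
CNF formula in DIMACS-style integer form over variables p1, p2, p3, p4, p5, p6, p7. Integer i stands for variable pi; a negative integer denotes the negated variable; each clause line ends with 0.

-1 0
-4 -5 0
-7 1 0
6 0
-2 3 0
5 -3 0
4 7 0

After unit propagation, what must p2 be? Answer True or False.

False

Unit clause (¬p1) sets p1 = False.
(p1 ∨ ¬p7): since p1 = False, the clause reduces to (¬p7). p7 = False.
(p6) stands alone — p6 = True.
In (p7 ∨ p4), p7 is now false; p4 must hold, so p4 = True.
From (¬p5 ∨ ¬p4) and p4 = True: p5 = False.
In (p5 ∨ ¬p3), p5 is now false; ¬p3 must hold, so p3 = False.
In (¬p2 ∨ p3), p3 is now false; ¬p2 must hold, so p2 = False.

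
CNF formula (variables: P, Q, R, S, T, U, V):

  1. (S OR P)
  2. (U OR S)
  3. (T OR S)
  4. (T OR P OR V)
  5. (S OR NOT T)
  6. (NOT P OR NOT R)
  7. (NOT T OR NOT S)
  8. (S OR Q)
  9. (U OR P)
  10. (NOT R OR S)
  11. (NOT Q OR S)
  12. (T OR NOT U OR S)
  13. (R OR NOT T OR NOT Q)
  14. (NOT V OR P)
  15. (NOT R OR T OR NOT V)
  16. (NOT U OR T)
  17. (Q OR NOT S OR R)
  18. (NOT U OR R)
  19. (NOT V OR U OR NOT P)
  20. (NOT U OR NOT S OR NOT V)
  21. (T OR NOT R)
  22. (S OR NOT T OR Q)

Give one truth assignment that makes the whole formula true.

P=True, Q=True, R=False, S=True, T=False, U=False, V=False

Check each clause:
  1. (S OR P) — P is true.
  2. (S OR U) — S is true.
  3. (S OR T) — S is true.
  4. (P OR V OR T) — P is true.
  5. (S OR NOT T) — NOT T is true.
  6. (NOT P OR NOT R) — NOT R is true.
  7. (NOT S OR NOT T) — NOT T is true.
  8. (S OR Q) — Q is true.
  9. (U OR P) — P is true.
  10. (S OR NOT R) — S is true.
  11. (S OR NOT Q) — S is true.
  12. (T OR NOT U OR S) — NOT U is true.
  13. (R OR NOT T OR NOT Q) — NOT T is true.
  14. (P OR NOT V) — NOT V is true.
  15. (NOT V OR NOT R OR T) — NOT V is true.
  16. (T OR NOT U) — NOT U is true.
  17. (Q OR R OR NOT S) — Q is true.
  18. (NOT U OR R) — NOT U is true.
  19. (NOT P OR U OR NOT V) — NOT V is true.
  20. (NOT V OR NOT S OR NOT U) — NOT V is true.
  21. (NOT R OR T) — NOT R is true.
  22. (Q OR S OR NOT T) — Q is true.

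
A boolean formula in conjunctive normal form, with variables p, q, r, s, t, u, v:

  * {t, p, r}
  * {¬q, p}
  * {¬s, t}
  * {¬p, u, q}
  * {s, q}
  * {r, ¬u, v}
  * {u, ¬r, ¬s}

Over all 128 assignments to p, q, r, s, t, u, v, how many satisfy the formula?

27

Case analysis on p and q:
  p=T, q=T: 19 of the 32 assignments to (r,s,t,u,v) work.
  p=T, q=F: remaining (r,s,t,u,v) ∈ {(F,T,T,T,T); (T,T,T,T,F); (T,T,T,T,T)} — 3.
  p=F, q=T: a clause becomes empty — 0.
  p=F, q=F: 5 of the 32 assignments to (r,s,t,u,v) work.
Total: 19 + 3 + 0 + 5 = 27.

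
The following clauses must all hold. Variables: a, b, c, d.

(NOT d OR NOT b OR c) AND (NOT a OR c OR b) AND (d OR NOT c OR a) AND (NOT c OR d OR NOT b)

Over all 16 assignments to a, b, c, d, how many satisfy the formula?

9

Case analysis on c and b:
  c=T, b=T: remaining (a,d) ∈ {(F,T); (T,T)} — 2.
  c=T, b=F: remaining (a,d) ∈ {(F,T); (T,F); (T,T)} — 3.
  c=F, b=T: remaining (a,d) ∈ {(F,F); (T,F)} — 2.
  c=F, b=F: remaining (a,d) ∈ {(F,F); (F,T)} — 2.
Total: 2 + 3 + 2 + 2 = 9.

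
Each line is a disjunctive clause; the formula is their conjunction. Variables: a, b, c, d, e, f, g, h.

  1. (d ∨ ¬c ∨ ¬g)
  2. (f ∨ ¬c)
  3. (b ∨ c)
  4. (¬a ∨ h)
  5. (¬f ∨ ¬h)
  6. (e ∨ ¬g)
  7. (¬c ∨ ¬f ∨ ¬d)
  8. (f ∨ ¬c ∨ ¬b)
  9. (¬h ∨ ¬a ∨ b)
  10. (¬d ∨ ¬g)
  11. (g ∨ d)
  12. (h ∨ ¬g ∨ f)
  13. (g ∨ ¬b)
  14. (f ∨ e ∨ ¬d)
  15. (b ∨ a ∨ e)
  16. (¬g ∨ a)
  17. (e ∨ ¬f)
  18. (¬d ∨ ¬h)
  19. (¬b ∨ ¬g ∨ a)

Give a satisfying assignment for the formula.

a=True, b=True, c=False, d=False, e=True, f=False, g=True, h=True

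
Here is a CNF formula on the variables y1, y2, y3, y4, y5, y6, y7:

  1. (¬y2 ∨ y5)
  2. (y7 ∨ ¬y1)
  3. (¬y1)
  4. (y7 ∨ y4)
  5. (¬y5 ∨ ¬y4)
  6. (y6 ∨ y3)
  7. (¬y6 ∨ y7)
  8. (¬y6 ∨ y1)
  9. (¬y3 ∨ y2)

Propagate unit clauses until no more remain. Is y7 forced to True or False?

True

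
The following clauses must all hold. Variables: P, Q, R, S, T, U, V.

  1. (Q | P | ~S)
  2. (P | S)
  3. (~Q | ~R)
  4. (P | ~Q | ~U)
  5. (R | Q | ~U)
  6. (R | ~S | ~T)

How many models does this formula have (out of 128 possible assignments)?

36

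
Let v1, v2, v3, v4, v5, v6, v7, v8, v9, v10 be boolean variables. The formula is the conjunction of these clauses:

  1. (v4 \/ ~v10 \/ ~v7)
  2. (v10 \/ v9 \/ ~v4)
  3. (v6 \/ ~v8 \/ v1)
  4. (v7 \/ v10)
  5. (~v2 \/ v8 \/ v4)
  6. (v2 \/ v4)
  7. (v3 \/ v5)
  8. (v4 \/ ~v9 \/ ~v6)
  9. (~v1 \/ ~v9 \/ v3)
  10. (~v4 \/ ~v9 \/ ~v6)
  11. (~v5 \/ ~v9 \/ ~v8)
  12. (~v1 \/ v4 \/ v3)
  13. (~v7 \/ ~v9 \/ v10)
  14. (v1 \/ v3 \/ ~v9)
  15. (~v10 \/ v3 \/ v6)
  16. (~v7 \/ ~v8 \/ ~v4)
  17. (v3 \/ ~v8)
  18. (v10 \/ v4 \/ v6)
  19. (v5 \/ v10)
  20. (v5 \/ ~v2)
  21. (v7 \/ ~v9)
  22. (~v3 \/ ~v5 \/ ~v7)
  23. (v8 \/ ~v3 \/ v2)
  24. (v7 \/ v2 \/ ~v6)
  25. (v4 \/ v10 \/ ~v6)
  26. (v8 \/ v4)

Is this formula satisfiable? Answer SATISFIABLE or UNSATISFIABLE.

SATISFIABLE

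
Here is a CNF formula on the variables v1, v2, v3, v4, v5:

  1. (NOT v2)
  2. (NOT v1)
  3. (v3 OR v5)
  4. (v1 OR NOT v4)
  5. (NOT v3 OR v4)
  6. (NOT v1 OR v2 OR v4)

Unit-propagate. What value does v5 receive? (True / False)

True

Unit clause (NOT v2) sets v2 = False.
(NOT v1) stands alone — v1 = False.
(v1 OR NOT v4) with v1 = False leaves only NOT v4, so v4 = False.
In (NOT v3 OR v4), v4 is now false; NOT v3 must hold, so v3 = False.
In (v3 OR v5), v3 is now false; v5 must hold, so v5 = True.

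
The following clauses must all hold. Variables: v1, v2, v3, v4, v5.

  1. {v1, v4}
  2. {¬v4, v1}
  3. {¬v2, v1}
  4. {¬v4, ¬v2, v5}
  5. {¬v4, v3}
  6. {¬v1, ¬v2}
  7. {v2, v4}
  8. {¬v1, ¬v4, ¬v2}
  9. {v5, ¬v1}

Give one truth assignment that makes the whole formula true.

v1 = 1, v2 = 0, v3 = 1, v4 = 1, v5 = 1

Check each clause:
  1. {v1, v4} — v1 is true.
  2. {v1, ¬v4} — v1 is true.
  3. {¬v2, v1} — v1 is true.
  4. {v5, ¬v4, ¬v2} — v5 is true.
  5. {v3, ¬v4} — v3 is true.
  6. {¬v2, ¬v1} — ¬v2 is true.
  7. {v2, v4} — v4 is true.
  8. {¬v2, ¬v4, ¬v1} — ¬v2 is true.
  9. {¬v1, v5} — v5 is true.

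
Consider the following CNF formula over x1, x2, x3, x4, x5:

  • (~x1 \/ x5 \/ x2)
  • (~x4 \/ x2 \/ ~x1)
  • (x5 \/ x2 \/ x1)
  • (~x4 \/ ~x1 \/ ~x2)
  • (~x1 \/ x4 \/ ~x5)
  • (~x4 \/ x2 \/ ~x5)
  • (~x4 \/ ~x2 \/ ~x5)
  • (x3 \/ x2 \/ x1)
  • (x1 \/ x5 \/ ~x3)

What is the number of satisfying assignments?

Case analysis on x1 and x2:
  x1=1, x2=1: remaining (x3,x4,x5) ∈ {(0,0,0); (1,0,0)} — 2.
  x1=1, x2=0: a clause becomes empty — 0.
  x1=0, x2=1: remaining (x3,x4,x5) ∈ {(0,0,0); (0,0,1); (0,1,0); (1,0,1)} — 4.
  x1=0, x2=0: remaining (x3,x4,x5) ∈ {(1,0,1)} — 1.
Total: 2 + 0 + 4 + 1 = 7.

7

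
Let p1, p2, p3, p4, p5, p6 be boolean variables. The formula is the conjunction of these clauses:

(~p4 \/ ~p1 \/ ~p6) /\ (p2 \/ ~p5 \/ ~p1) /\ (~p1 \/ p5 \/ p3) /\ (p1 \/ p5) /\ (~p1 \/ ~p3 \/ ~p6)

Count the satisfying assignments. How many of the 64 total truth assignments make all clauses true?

Case analysis on p1 and p5:
  p1=1, p5=1: 5 of the 16 assignments to (p2,p3,p4,p6) work.
  p1=1, p5=0: remaining (p2,p3,p4,p6) ∈ {(0,1,0,0); (0,1,1,0); (1,1,0,0); (1,1,1,0)} — 4.
  p1=0, p5=1: p2, p3, p4, p6 free → 2^4 = 16.
  p1=0, p5=0: a clause becomes empty — 0.
Total: 5 + 4 + 16 + 0 = 25.

25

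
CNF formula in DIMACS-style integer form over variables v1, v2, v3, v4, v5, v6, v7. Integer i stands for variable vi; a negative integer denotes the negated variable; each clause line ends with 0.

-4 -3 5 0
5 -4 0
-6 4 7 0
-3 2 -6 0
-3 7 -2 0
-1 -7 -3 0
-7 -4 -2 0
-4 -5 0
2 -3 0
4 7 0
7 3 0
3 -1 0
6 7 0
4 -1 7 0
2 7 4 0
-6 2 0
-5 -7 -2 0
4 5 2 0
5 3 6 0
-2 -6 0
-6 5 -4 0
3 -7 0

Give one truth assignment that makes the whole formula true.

v1 occurs only negated in the remaining clauses — set v1 = False.
Branch on v2: take v2 = True.
  then v6 is forced to False.
  then v7 is forced to True.
  then v4 is forced to False.
  then v5 is forced to False.
  then v3 is forced to True.

v1=F, v2=T, v3=T, v4=F, v5=F, v6=F, v7=T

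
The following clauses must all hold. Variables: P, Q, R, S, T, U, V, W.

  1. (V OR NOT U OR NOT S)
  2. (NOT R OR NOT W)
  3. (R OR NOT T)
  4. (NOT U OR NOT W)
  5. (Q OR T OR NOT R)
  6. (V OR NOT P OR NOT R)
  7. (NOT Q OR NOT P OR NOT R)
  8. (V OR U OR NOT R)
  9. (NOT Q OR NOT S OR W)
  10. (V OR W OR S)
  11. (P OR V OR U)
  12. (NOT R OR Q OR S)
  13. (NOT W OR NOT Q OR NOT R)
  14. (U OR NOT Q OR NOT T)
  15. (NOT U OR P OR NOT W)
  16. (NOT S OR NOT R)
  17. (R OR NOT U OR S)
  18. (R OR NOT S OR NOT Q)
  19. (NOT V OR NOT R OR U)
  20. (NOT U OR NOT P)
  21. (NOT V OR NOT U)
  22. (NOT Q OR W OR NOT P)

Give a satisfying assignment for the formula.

P=T  Q=T  R=F  S=F  T=F  U=F  V=F  W=T

Check each clause:
  1. (V OR NOT U OR NOT S) — NOT U is true.
  2. (NOT R OR NOT W) — NOT R is true.
  3. (R OR NOT T) — NOT T is true.
  4. (NOT U OR NOT W) — NOT U is true.
  5. (NOT R OR Q OR T) — NOT R is true.
  6. (V OR NOT P OR NOT R) — NOT R is true.
  7. (NOT Q OR NOT P OR NOT R) — NOT R is true.
  8. (U OR V OR NOT R) — NOT R is true.
  9. (NOT Q OR NOT S OR W) — W is true.
  10. (W OR S OR V) — W is true.
  11. (U OR P OR V) — P is true.
  12. (S OR NOT R OR Q) — Q is true.
  13. (NOT Q OR NOT W OR NOT R) — NOT R is true.
  14. (NOT Q OR U OR NOT T) — NOT T is true.
  15. (P OR NOT U OR NOT W) — P is true.
  16. (NOT R OR NOT S) — NOT S is true.
  17. (R OR NOT U OR S) — NOT U is true.
  18. (NOT Q OR R OR NOT S) — NOT S is true.
  19. (NOT R OR U OR NOT V) — NOT V is true.
  20. (NOT U OR NOT P) — NOT U is true.
  21. (NOT V OR NOT U) — NOT V is true.
  22. (W OR NOT Q OR NOT P) — W is true.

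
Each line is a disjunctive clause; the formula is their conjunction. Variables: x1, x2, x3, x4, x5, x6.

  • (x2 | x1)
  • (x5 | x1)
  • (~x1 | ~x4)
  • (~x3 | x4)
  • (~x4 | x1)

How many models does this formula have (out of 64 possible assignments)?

10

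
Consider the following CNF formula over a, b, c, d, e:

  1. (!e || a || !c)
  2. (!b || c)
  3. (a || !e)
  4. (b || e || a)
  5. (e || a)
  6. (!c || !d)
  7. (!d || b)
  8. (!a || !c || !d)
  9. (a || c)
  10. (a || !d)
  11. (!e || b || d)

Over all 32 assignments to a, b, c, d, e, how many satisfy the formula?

4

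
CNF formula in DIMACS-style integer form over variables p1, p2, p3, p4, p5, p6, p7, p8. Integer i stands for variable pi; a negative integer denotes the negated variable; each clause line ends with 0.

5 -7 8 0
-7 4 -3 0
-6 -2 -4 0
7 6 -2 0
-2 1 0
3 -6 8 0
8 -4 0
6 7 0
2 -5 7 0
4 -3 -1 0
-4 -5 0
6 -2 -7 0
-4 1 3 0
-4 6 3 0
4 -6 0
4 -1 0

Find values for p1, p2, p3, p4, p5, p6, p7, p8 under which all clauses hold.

Pure literal: p8 appears only positively; assign p8 = True.
Branch on p1: take p1 = True.
  then p4 is forced to True.
  then p5 is forced to False.
Branch on p2: take p2 = False.
For the remaining variables, p3 = False, p6 = True, p7 = True works.
Every clause has at least one true literal under this assignment.
Check each clause:
  1. (p8 ∨ ¬p7 ∨ p5) — p8 is true.
  2. (¬p7 ∨ p4 ∨ ¬p3) — p4 is true.
  3. (¬p6 ∨ ¬p4 ∨ ¬p2) — ¬p2 is true.
  4. (p6 ∨ ¬p2 ∨ p7) — ¬p2 is true.
  5. (p1 ∨ ¬p2) — p1 is true.
  6. (p8 ∨ p3 ∨ ¬p6) — p8 is true.
  7. (¬p4 ∨ p8) — p8 is true.
  8. (p7 ∨ p6) — p6 is true.
  9. (¬p5 ∨ p7 ∨ p2) — ¬p5 is true.
  10. (p4 ∨ ¬p3 ∨ ¬p1) — p4 is true.
  11. (¬p5 ∨ ¬p4) — ¬p5 is true.
  12. (¬p2 ∨ p6 ∨ ¬p7) — p6 is true.
  13. (¬p4 ∨ p1 ∨ p3) — p1 is true.
  14. (p6 ∨ ¬p4 ∨ p3) — p6 is true.
  15. (p4 ∨ ¬p6) — p4 is true.
  16. (p4 ∨ ¬p1) — p4 is true.

p1 = T, p2 = F, p3 = F, p4 = T, p5 = F, p6 = T, p7 = T, p8 = T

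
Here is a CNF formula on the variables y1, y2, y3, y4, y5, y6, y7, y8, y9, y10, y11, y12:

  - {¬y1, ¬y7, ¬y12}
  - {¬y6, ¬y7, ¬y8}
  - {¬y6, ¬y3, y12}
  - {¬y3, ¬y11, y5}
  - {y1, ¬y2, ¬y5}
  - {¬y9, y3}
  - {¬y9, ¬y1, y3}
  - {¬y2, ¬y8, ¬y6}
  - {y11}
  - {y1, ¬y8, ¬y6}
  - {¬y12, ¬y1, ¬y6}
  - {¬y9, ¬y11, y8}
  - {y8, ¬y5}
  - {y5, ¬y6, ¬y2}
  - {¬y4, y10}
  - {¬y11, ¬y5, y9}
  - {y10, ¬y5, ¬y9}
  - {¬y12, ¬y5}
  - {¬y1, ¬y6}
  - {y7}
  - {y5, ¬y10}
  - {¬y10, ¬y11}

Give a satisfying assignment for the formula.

The clause (y11) is unit: y11 must be True.
Unit propagation: (y7) forces y7 = True.
(¬y10) is a unit clause, so y10 = False.
The clause (¬y4) is unit: y4 must be False.
Pure literal: y2 appears only negated; assign y2 = False.
Pure literal: y6 appears only negated; assign y6 = False.
Set y1 = False and propagate.
The remaining clauses are satisfied by y3 = False, y5 = False, y8 = True, y9 = False, y12 = False.

y1=False, y2=False, y3=False, y4=False, y5=False, y6=False, y7=True, y8=True, y9=False, y10=False, y11=True, y12=False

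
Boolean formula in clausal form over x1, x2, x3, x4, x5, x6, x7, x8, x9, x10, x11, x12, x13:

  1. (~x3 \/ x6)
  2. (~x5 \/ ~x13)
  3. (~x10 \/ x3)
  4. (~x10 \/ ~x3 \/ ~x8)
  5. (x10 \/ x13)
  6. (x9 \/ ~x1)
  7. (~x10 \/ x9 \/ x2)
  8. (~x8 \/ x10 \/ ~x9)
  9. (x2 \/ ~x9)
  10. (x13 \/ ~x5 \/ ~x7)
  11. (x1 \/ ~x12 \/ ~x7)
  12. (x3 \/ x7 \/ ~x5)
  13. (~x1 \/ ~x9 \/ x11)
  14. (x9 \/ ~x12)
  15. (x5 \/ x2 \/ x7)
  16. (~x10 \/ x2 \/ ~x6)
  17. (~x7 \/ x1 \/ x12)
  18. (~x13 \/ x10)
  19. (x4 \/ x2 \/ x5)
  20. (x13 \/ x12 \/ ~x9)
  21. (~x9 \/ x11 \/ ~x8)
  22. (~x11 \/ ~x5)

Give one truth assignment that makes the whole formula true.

x1=F, x2=T, x3=T, x4=T, x5=F, x6=T, x7=F, x8=F, x9=T, x10=T, x11=F, x12=T, x13=T

Check each clause:
  1. (~x3 \/ x6) — x6 is true.
  2. (~x5 \/ ~x13) — ~x5 is true.
  3. (~x10 \/ x3) — x3 is true.
  4. (~x8 \/ ~x3 \/ ~x10) — ~x8 is true.
  5. (x13 \/ x10) — x10 is true.
  6. (~x1 \/ x9) — x9 is true.
  7. (~x10 \/ x9 \/ x2) — x9 is true.
  8. (~x9 \/ x10 \/ ~x8) — ~x8 is true.
  9. (~x9 \/ x2) — x2 is true.
  10. (~x5 \/ x13 \/ ~x7) — ~x7 is true.
  11. (x1 \/ ~x7 \/ ~x12) — ~x7 is true.
  12. (x7 \/ x3 \/ ~x5) — x3 is true.
  13. (~x1 \/ ~x9 \/ x11) — ~x1 is true.
  14. (~x12 \/ x9) — x9 is true.
  15. (x5 \/ x2 \/ x7) — x2 is true.
  16. (~x6 \/ ~x10 \/ x2) — x2 is true.
  17. (x12 \/ x1 \/ ~x7) — x12 is true.
  18. (~x13 \/ x10) — x10 is true.
  19. (x4 \/ x2 \/ x5) — x2 is true.
  20. (x13 \/ x12 \/ ~x9) — x12 is true.
  21. (~x9 \/ ~x8 \/ x11) — ~x8 is true.
  22. (~x5 \/ ~x11) — ~x5 is true.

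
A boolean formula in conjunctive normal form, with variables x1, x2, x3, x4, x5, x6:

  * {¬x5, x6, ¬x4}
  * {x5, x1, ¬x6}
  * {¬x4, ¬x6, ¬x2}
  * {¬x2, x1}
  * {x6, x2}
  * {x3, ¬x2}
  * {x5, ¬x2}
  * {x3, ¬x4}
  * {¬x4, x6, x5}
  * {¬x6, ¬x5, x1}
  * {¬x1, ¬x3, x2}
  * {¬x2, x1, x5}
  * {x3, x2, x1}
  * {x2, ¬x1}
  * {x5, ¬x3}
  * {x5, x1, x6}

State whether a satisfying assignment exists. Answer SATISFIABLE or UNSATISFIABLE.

SATISFIABLE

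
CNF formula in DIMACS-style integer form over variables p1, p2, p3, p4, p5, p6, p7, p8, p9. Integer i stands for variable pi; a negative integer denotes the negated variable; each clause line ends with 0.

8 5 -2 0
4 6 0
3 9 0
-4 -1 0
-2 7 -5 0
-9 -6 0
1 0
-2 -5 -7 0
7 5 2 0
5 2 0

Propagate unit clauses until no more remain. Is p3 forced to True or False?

True

Unit clause (p1) sets p1 = True.
In (~p4 \/ ~p1), ~p1 is now false; ~p4 must hold, so p4 = False.
From (p4 \/ p6) and p4 = False: p6 = True.
(~p9 \/ ~p6) with p6 = True leaves only ~p9, so p9 = False.
(p3 \/ p9): since p9 = False, the clause reduces to (p3). p3 = True.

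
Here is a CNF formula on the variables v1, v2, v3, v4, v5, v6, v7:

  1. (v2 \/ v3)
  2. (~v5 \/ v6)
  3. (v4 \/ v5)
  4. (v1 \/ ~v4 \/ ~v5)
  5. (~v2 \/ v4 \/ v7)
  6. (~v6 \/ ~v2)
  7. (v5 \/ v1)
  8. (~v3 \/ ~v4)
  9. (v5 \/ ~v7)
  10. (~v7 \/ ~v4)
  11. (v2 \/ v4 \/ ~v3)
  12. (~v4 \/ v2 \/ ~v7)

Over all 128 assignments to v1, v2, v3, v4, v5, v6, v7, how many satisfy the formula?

1

Satisfying assignments:
  v1=1 v2=1 v3=0 v4=1 v5=0 v6=0 v7=0
That's 1 in total.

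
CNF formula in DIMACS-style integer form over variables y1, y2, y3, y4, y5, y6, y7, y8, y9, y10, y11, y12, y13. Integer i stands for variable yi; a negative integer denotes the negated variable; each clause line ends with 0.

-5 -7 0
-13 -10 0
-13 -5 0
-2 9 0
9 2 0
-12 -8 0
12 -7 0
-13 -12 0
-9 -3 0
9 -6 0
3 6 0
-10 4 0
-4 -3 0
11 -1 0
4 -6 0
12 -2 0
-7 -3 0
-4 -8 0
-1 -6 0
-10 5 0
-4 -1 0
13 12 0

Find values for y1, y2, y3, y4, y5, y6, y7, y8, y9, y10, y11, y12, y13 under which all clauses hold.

y1 = False, y2 = True, y3 = False, y4 = True, y5 = True, y6 = True, y7 = False, y8 = False, y9 = True, y10 = True, y11 = False, y12 = True, y13 = False

Check each clause:
  1. (!y7 || !y5) — !y7 is true.
  2. (!y10 || !y13) — !y13 is true.
  3. (!y13 || !y5) — !y13 is true.
  4. (y9 || !y2) — y9 is true.
  5. (y2 || y9) — y9 is true.
  6. (!y12 || !y8) — !y8 is true.
  7. (y12 || !y7) — !y7 is true.
  8. (!y12 || !y13) — !y13 is true.
  9. (!y9 || !y3) — !y3 is true.
  10. (!y6 || y9) — y9 is true.
  11. (y3 || y6) — y6 is true.
  12. (!y10 || y4) — y4 is true.
  13. (!y4 || !y3) — !y3 is true.
  14. (y11 || !y1) — !y1 is true.
  15. (y4 || !y6) — y4 is true.
  16. (y12 || !y2) — y12 is true.
  17. (!y3 || !y7) — !y7 is true.
  18. (!y4 || !y8) — !y8 is true.
  19. (!y6 || !y1) — !y1 is true.
  20. (y5 || !y10) — y5 is true.
  21. (!y1 || !y4) — !y1 is true.
  22. (y12 || y13) — y12 is true.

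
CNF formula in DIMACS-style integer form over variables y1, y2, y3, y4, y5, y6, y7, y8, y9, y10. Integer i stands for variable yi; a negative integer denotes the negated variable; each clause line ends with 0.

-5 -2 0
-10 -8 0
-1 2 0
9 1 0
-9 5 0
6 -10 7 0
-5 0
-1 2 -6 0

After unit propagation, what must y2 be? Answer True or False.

(¬y5) stands alone — y5 = False.
In (¬y9 ∨ y5), y5 is now false; ¬y9 must hold, so y9 = False.
(y1 ∨ y9): since y9 = False, the clause reduces to (y1). y1 = True.
(y2 ∨ ¬y1): since y1 = True, the clause reduces to (y2). y2 = True.

True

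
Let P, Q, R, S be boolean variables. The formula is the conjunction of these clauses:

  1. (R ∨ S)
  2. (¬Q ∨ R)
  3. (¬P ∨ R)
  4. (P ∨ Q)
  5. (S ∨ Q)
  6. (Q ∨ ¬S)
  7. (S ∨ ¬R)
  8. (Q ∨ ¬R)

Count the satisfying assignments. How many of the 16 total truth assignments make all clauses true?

2

Satisfying assignments:
  P=0 Q=1 R=1 S=1
  P=1 Q=1 R=1 S=1
That's 2 in total.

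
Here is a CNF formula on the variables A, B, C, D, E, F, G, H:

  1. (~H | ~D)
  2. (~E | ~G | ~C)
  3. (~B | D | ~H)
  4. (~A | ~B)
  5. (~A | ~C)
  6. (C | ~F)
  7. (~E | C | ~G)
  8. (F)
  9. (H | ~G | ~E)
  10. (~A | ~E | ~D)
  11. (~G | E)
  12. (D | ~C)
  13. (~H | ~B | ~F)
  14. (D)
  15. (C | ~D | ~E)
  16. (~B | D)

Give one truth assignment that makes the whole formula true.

A=False  B=True  C=True  D=True  E=False  F=True  G=False  H=False

Check each clause:
  1. (~H | ~D) — ~H is true.
  2. (~C | ~G | ~E) — ~G is true.
  3. (D | ~H | ~B) — ~H is true.
  4. (~A | ~B) — ~A is true.
  5. (~C | ~A) — ~A is true.
  6. (~F | C) — C is true.
  7. (~G | ~E | C) — ~G is true.
  8. (F) — F is true.
  9. (H | ~G | ~E) — ~G is true.
  10. (~D | ~A | ~E) — ~E is true.
  11. (E | ~G) — ~G is true.
  12. (D | ~C) — D is true.
  13. (~H | ~F | ~B) — ~H is true.
  14. (D) — D is true.
  15. (~E | C | ~D) — C is true.
  16. (~B | D) — D is true.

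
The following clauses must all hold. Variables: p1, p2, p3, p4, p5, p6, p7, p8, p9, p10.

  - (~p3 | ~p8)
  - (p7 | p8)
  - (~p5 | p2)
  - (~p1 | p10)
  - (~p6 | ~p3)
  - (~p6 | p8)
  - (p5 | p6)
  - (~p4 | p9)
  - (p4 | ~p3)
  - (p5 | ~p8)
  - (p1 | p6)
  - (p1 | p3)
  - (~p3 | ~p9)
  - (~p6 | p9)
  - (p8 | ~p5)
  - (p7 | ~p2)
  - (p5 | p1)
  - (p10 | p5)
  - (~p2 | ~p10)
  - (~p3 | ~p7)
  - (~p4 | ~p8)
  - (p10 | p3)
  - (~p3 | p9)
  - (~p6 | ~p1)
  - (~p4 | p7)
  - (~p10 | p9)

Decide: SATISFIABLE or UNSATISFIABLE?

p3 = True:
  propagation gives p8=False, p7=True; an empty clause results — contradiction.
p3 = False:
  propagation gives p1=True, p10=True, p2=False, p5=False; an empty clause results — contradiction.
Every branch closes, so no satisfying assignment exists.

UNSATISFIABLE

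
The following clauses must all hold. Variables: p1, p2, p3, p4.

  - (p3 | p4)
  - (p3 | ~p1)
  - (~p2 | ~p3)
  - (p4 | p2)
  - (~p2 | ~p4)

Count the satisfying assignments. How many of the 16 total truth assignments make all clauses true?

The models are:
  p1=0 p2=0 p3=0 p4=1
  p1=0 p2=0 p3=1 p4=1
  p1=1 p2=0 p3=1 p4=1
That's 3 in total.

3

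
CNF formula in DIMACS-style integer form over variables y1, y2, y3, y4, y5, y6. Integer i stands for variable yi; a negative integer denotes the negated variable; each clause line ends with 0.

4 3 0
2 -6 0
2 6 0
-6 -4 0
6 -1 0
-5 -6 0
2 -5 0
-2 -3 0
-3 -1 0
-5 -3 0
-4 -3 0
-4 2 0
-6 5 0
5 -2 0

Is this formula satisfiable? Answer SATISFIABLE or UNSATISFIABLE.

SATISFIABLE

y1 occurs only negated in the remaining clauses — set y1 = False.
Try y2 = True.
  then y3 is forced to False.
  then y4 is forced to True.
  then y6 is forced to False.
  then y5 is forced to True.
Every clause has at least one true literal under this assignment.
So y1=F, y2=T, y3=F, y4=T, y5=T, y6=F is a satisfying assignment.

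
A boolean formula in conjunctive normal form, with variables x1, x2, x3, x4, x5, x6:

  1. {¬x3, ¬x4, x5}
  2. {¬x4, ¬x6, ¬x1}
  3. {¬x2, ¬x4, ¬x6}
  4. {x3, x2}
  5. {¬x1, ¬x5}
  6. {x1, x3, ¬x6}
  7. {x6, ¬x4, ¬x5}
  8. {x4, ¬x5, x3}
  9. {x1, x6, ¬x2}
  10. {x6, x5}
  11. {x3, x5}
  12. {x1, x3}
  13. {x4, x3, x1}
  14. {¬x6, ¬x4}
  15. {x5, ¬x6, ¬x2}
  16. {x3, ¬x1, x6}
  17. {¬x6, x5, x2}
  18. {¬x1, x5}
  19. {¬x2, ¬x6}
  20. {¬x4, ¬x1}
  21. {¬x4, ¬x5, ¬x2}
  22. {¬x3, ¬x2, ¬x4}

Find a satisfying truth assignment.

Branch on x1: take x1 = False.
  then x3 is forced to True.
For the remaining variables, x2 = False, x4 = False, x5 = True, x6 = True works.

x1 = F, x2 = F, x3 = T, x4 = F, x5 = T, x6 = T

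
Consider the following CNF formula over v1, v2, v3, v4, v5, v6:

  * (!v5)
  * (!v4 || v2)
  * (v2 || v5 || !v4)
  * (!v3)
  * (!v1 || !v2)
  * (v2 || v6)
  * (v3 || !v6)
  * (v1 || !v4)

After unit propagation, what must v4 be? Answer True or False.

False

Unit clause (!v5) sets v5 = False.
Unit clause (!v3) sets v3 = False.
From (!v6 || v3) and v3 = False: v6 = False.
(v2 || v6) with v6 = False leaves only v2, so v2 = True.
(!v2 || !v1): since v2 = True, the clause reduces to (!v1). v1 = False.
(v1 || !v4) with v1 = False leaves only !v4, so v4 = False.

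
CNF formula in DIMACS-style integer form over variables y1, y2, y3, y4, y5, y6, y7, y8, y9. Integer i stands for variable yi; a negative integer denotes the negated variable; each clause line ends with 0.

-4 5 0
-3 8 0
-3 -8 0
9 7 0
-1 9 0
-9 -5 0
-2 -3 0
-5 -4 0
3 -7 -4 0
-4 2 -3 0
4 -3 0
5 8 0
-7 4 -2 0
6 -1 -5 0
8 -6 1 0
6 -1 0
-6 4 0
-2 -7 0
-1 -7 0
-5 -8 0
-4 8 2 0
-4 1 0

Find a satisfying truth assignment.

y1=0  y2=0  y3=0  y4=0  y5=1  y6=0  y7=1  y8=0  y9=0

Check each clause:
  1. (~y4 | y5) — ~y4 is true.
  2. (~y3 | y8) — ~y3 is true.
  3. (~y8 | ~y3) — ~y8 is true.
  4. (y9 | y7) — y7 is true.
  5. (~y1 | y9) — ~y1 is true.
  6. (~y9 | ~y5) — ~y9 is true.
  7. (~y3 | ~y2) — ~y3 is true.
  8. (~y5 | ~y4) — ~y4 is true.
  9. (y3 | ~y7 | ~y4) — ~y4 is true.
  10. (~y4 | ~y3 | y2) — ~y4 is true.
  11. (y4 | ~y3) — ~y3 is true.
  12. (y8 | y5) — y5 is true.
  13. (~y7 | y4 | ~y2) — ~y2 is true.
  14. (y6 | ~y1 | ~y5) — ~y1 is true.
  15. (y8 | y1 | ~y6) — ~y6 is true.
  16. (~y1 | y6) — ~y1 is true.
  17. (y4 | ~y6) — ~y6 is true.
  18. (~y7 | ~y2) — ~y2 is true.
  19. (~y7 | ~y1) — ~y1 is true.
  20. (~y8 | ~y5) — ~y8 is true.
  21. (~y4 | y8 | y2) — ~y4 is true.
  22. (~y4 | y1) — ~y4 is true.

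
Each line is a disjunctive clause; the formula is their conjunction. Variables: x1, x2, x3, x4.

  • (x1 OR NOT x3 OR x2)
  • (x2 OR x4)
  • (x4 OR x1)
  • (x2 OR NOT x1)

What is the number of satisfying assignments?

Case analysis on x1 and x2:
  x1=1, x2=1: remaining (x3,x4) ∈ {(0,0); (0,1); (1,0); (1,1)} — 4.
  x1=1, x2=0: a clause becomes empty — 0.
  x1=0, x2=1: remaining (x3,x4) ∈ {(0,1); (1,1)} — 2.
  x1=0, x2=0: remaining (x3,x4) ∈ {(0,1)} — 1.
Total: 4 + 0 + 2 + 1 = 7.

7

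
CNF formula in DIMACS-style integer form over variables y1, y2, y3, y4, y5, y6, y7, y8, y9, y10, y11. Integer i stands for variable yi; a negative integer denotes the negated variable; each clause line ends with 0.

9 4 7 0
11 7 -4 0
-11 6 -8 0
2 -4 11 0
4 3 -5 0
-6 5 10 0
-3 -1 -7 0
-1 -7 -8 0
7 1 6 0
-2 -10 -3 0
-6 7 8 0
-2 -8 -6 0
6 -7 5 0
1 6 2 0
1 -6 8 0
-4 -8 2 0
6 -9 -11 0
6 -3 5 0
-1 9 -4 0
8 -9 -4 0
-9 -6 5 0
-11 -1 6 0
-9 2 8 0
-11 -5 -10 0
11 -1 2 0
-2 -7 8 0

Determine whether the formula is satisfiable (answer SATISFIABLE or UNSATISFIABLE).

SATISFIABLE

Set y1 = False and propagate.
Branch on y2: take y2 = False.
  then y6 is forced to True.
  then y8 is forced to True.
  then y4 is forced to False.
For the remaining variables, y3 = True, y5 = True, y7 = False, y9 = True, y10 = False, y11 = False works.
So y1 = F, y2 = F, y3 = T, y4 = F, y5 = T, y6 = T, y7 = F, y8 = T, y9 = T, y10 = F, y11 = F is a satisfying assignment.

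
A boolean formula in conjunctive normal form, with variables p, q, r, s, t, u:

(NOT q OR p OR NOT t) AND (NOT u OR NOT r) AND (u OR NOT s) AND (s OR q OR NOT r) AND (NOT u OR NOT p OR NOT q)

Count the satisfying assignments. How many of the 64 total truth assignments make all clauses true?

20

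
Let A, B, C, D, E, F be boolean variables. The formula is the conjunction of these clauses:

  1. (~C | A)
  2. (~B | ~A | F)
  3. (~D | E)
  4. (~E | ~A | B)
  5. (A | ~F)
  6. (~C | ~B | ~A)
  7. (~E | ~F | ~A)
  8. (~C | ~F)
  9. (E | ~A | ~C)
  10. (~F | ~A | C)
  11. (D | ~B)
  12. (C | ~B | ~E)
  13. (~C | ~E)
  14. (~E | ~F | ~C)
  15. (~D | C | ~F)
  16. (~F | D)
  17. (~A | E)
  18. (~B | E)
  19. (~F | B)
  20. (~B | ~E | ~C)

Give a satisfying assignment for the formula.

A=False, B=False, C=False, D=False, E=False, F=False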